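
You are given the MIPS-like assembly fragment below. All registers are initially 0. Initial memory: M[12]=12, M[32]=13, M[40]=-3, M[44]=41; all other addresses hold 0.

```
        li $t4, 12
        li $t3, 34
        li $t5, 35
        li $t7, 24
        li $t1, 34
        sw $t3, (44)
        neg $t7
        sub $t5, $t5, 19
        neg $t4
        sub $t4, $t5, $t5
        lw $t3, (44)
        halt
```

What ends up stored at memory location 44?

34

$t4=12
$t3=34
$t5=35
$t7=24
$t1=34
sw $t3, (44) → M[44]=34
$t7=-(24)=-24
$t5=35-19=16
$t4=-(12)=-12
$t4=16-16=0
$t3=M[44]=34
halt.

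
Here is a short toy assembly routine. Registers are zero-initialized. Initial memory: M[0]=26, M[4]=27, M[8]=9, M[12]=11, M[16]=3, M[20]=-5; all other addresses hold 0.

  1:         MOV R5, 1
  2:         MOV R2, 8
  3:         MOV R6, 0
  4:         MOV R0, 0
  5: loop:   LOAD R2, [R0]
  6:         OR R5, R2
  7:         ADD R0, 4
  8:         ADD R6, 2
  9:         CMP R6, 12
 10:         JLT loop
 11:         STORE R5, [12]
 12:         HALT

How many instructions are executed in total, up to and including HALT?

after MOV R5, 1: R5=1
after MOV R2, 8: R2=8
after MOV R6, 0: R6=0
after MOV R0, 0: R0=0
after LOAD R2, [R0]: R2=M[0]=26
after OR R5, R2: R5=1|26=27
after ADD R0, 4: R0=0+4=4
after ADD R6, 2: R6=0+2=2
CMP R6, 12  (cmp 2,12)
JLT loop: taken
after LOAD R2, [R0]: R2=M[4]=27
after OR R5, R2: R5=27|27=27
after ADD R0, 4: R0=4+4=8
after ADD R6, 2: R6=2+2=4
CMP R6, 12  (cmp 4,12)
JLT loop: taken
after LOAD R2, [R0]: R2=M[8]=9
after OR R5, R2: R5=27|9=27
after ADD R0, 4: R0=8+4=12
after ADD R6, 2: R6=4+2=6
CMP R6, 12  (cmp 6,12)
JLT loop: taken
after LOAD R2, [R0]: R2=M[12]=11
after OR R5, R2: R5=27|11=27
after ADD R0, 4: R0=12+4=16
after ADD R6, 2: R6=6+2=8
CMP R6, 12  (cmp 8,12)
JLT loop: taken
after LOAD R2, [R0]: R2=M[16]=3
after OR R5, R2: R5=27|3=27
after ADD R0, 4: R0=16+4=20
after ADD R6, 2: R6=8+2=10
CMP R6, 12  (cmp 10,12)
JLT loop: taken
after LOAD R2, [R0]: R2=M[20]=-5
after OR R5, R2: R5=27|(-5)=-5
after ADD R0, 4: R0=20+4=24
after ADD R6, 2: R6=10+2=12
CMP R6, 12  (cmp 12,12)
JLT loop: not taken
STORE R5, [12] → M[12]=-5
halt.
Total executed instructions: 42.

42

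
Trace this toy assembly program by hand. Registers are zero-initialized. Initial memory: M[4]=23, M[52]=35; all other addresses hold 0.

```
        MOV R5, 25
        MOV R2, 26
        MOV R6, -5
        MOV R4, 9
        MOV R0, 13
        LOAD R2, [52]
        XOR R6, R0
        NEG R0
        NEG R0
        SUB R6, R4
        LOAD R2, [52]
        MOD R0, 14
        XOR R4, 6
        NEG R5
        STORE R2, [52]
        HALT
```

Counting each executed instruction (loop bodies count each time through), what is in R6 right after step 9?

-10

after MOV R5, 25: R5=25
after MOV R2, 26: R2=26
after MOV R6, -5: R6=-5
after MOV R4, 9: R4=9
after MOV R0, 13: R0=13
after LOAD R2, [52]: R2=M[52]=35
after XOR R6, R0: R6=(-5)^13=-10
after NEG R0: R0=-(13)=-13
after NEG R0: R0=-(-13)=13
After step 9: R6 = -10.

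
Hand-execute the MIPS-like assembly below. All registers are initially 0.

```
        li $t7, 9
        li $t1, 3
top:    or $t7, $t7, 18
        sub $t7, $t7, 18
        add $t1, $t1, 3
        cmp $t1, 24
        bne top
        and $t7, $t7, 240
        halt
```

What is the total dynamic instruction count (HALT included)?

39

after li $t7, 9: $t7=9
after li $t1, 3: $t1=3
after or $t7, $t7, 18: $t7=9|18=27
after sub $t7, $t7, 18: $t7=27-18=9
after add $t1, $t1, 3: $t1=3+3=6
cmp $t1, 24  (cmp 6,24)
bne top: taken
after or $t7, $t7, 18: $t7=9|18=27
after sub $t7, $t7, 18: $t7=27-18=9
after add $t1, $t1, 3: $t1=6+3=9
cmp $t1, 24  (cmp 9,24)
bne top: taken
after or $t7, $t7, 18: $t7=9|18=27
after sub $t7, $t7, 18: $t7=27-18=9
after add $t1, $t1, 3: $t1=9+3=12
cmp $t1, 24  (cmp 12,24)
bne top: taken
after or $t7, $t7, 18: $t7=9|18=27
after sub $t7, $t7, 18: $t7=27-18=9
after add $t1, $t1, 3: $t1=12+3=15
cmp $t1, 24  (cmp 15,24)
bne top: taken
after or $t7, $t7, 18: $t7=9|18=27
after sub $t7, $t7, 18: $t7=27-18=9
after add $t1, $t1, 3: $t1=15+3=18
cmp $t1, 24  (cmp 18,24)
bne top: taken
after or $t7, $t7, 18: $t7=9|18=27
after sub $t7, $t7, 18: $t7=27-18=9
after add $t1, $t1, 3: $t1=18+3=21
cmp $t1, 24  (cmp 21,24)
bne top: taken
after or $t7, $t7, 18: $t7=9|18=27
after sub $t7, $t7, 18: $t7=27-18=9
after add $t1, $t1, 3: $t1=21+3=24
cmp $t1, 24  (cmp 24,24)
bne top: not taken
after and $t7, $t7, 240: $t7=9&240=0
halt.
Total executed instructions: 39.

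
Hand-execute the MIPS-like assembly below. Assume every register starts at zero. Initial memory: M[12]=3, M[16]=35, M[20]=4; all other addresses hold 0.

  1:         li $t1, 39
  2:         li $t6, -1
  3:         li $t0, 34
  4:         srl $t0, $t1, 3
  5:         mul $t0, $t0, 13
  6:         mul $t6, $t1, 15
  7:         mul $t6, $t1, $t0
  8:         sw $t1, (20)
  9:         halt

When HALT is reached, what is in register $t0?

52

after li $t1, 39: $t1=39
after li $t6, -1: $t6=-1
after li $t0, 34: $t0=34
after srl $t0, $t1, 3: $t0=39>>3=4
after mul $t0, $t0, 13: $t0=4*13=52
after mul $t6, $t1, 15: $t6=39*15=585
after mul $t6, $t1, $t0: $t6=39*52=2028
sw $t1, (20) → M[20]=39
halt.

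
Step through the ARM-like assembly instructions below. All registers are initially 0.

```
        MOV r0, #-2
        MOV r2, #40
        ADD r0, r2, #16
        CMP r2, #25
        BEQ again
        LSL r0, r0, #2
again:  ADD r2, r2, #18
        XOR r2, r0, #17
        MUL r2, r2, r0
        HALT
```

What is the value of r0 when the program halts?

after MOV r0, #-2: r0=-2
after MOV r2, #40: r2=40
after ADD r0, r2, #16: r0=40+16=56
CMP r2, #25  (cmp 40,25)
BEQ again: not taken
after LSL r0, r0, #2: r0=56<<2=224
after ADD r2, r2, #18: r2=40+18=58
after XOR r2, r0, #17: r2=224^17=241
after MUL r2, r2, r0: r2=241*224=53984
halt.

224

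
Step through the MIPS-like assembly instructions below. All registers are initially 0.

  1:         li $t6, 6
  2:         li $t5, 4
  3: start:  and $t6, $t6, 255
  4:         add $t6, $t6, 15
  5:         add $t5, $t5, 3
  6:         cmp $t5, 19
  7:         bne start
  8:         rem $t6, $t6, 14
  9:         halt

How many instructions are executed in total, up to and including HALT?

after li $t6, 6: $t6=6
after li $t5, 4: $t5=4
after and $t6, $t6, 255: $t6=6&255=6
after add $t6, $t6, 15: $t6=6+15=21
after add $t5, $t5, 3: $t5=4+3=7
cmp $t5, 19  (cmp 7,19)
bne start: taken
after and $t6, $t6, 255: $t6=21&255=21
after add $t6, $t6, 15: $t6=21+15=36
after add $t5, $t5, 3: $t5=7+3=10
cmp $t5, 19  (cmp 10,19)
bne start: taken
after and $t6, $t6, 255: $t6=36&255=36
after add $t6, $t6, 15: $t6=36+15=51
after add $t5, $t5, 3: $t5=10+3=13
cmp $t5, 19  (cmp 13,19)
bne start: taken
after and $t6, $t6, 255: $t6=51&255=51
after add $t6, $t6, 15: $t6=51+15=66
after add $t5, $t5, 3: $t5=13+3=16
cmp $t5, 19  (cmp 16,19)
bne start: taken
after and $t6, $t6, 255: $t6=66&255=66
after add $t6, $t6, 15: $t6=66+15=81
after add $t5, $t5, 3: $t5=16+3=19
cmp $t5, 19  (cmp 19,19)
bne start: not taken
after rem $t6, $t6, 14: $t6=81%14=11
halt.
Total executed instructions: 29.

29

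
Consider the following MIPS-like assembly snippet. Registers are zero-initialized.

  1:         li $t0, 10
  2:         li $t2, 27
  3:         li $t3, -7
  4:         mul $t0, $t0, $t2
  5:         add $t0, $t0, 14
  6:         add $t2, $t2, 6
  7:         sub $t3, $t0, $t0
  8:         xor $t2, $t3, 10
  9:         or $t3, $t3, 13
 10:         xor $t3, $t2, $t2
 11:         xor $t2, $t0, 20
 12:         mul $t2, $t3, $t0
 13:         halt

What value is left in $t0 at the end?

$t0=10
$t2=27
$t3=-7
$t0=10*27=270
$t0=270+14=284
$t2=27+6=33
$t3=284-284=0
$t2=0^10=10
$t3=0|13=13
$t3=10^10=0
$t2=284^20=264
$t2=0*284=0
halt.

284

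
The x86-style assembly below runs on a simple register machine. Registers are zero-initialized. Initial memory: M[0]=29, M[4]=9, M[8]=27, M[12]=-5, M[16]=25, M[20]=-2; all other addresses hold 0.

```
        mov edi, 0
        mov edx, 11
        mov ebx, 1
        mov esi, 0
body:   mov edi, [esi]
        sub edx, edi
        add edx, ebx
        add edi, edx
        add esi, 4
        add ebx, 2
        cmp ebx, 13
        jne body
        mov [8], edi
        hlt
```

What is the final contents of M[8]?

-38

after mov edi, 0: edi=0
after mov edx, 11: edx=11
after mov ebx, 1: ebx=1
after mov esi, 0: esi=0
after mov edi, [esi]: edi=M[0]=29
after sub edx, edi: edx=11-29=-18
after add edx, ebx: edx=(-18)+1=-17
after add edi, edx: edi=29+(-17)=12
after add esi, 4: esi=0+4=4
after add ebx, 2: ebx=1+2=3
cmp ebx, 13  (cmp 3,13)
jne body: taken
after mov edi, [esi]: edi=M[4]=9
after sub edx, edi: edx=(-17)-9=-26
after add edx, ebx: edx=(-26)+3=-23
after add edi, edx: edi=9+(-23)=-14
after add esi, 4: esi=4+4=8
after add ebx, 2: ebx=3+2=5
cmp ebx, 13  (cmp 5,13)
jne body: taken
after mov edi, [esi]: edi=M[8]=27
after sub edx, edi: edx=(-23)-27=-50
after add edx, ebx: edx=(-50)+5=-45
after add edi, edx: edi=27+(-45)=-18
after add esi, 4: esi=8+4=12
after add ebx, 2: ebx=5+2=7
cmp ebx, 13  (cmp 7,13)
jne body: taken
after mov edi, [esi]: edi=M[12]=-5
after sub edx, edi: edx=(-45)-(-5)=-40
after add edx, ebx: edx=(-40)+7=-33
after add edi, edx: edi=(-5)+(-33)=-38
after add esi, 4: esi=12+4=16
after add ebx, 2: ebx=7+2=9
cmp ebx, 13  (cmp 9,13)
jne body: taken
after mov edi, [esi]: edi=M[16]=25
after sub edx, edi: edx=(-33)-25=-58
after add edx, ebx: edx=(-58)+9=-49
after add edi, edx: edi=25+(-49)=-24
after add esi, 4: esi=16+4=20
after add ebx, 2: ebx=9+2=11
cmp ebx, 13  (cmp 11,13)
jne body: taken
after mov edi, [esi]: edi=M[20]=-2
after sub edx, edi: edx=(-49)-(-2)=-47
after add edx, ebx: edx=(-47)+11=-36
after add edi, edx: edi=(-2)+(-36)=-38
after add esi, 4: esi=20+4=24
after add ebx, 2: ebx=11+2=13
cmp ebx, 13  (cmp 13,13)
jne body: not taken
mov [8], edi → M[8]=-38
halt.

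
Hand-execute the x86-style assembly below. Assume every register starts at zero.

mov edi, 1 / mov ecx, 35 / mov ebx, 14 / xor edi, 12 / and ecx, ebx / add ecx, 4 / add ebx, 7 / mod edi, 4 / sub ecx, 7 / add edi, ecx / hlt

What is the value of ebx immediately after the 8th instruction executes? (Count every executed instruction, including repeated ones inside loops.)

21

after mov edi, 1: edi=1
after mov ecx, 35: ecx=35
after mov ebx, 14: ebx=14
after xor edi, 12: edi=1^12=13
after and ecx, ebx: ecx=35&14=2
after add ecx, 4: ecx=2+4=6
after add ebx, 7: ebx=14+7=21
after mod edi, 4: edi=13%4=1
After step 8: ebx = 21.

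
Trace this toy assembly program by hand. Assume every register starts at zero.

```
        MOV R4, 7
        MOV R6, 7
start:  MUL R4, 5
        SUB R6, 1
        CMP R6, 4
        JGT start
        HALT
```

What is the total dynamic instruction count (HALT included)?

15

MOV R4, 7 → R4=7
MOV R6, 7 → R6=7
MUL R4, 5 → R4=7*5=35
SUB R6, 1 → R6=7-1=6
CMP R6, 4  (cmp 6,4)
JGT start: taken
MUL R4, 5 → R4=35*5=175
SUB R6, 1 → R6=6-1=5
CMP R6, 4  (cmp 5,4)
JGT start: taken
MUL R4, 5 → R4=175*5=875
SUB R6, 1 → R6=5-1=4
CMP R6, 4  (cmp 4,4)
JGT start: not taken
halt.
Total executed instructions: 15.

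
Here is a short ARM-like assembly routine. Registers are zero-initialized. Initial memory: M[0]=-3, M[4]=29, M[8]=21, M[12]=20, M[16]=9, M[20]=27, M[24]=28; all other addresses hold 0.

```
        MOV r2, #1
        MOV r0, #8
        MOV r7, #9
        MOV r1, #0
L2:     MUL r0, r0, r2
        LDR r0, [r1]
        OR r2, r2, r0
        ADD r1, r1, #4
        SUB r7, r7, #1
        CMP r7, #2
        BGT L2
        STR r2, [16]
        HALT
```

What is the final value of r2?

-1

after MOV r2, #1: r2=1
after MOV r0, #8: r0=8
after MOV r7, #9: r7=9
after MOV r1, #0: r1=0
after MUL r0, r0, r2: r0=8*1=8
after LDR r0, [r1]: r0=M[0]=-3
after OR r2, r2, r0: r2=1|(-3)=-3
after ADD r1, r1, #4: r1=0+4=4
after SUB r7, r7, #1: r7=9-1=8
CMP r7, #2  (cmp 8,2)
BGT L2: taken
after MUL r0, r0, r2: r0=(-3)*(-3)=9
after LDR r0, [r1]: r0=M[4]=29
after OR r2, r2, r0: r2=(-3)|29=-3
after ADD r1, r1, #4: r1=4+4=8
after SUB r7, r7, #1: r7=8-1=7
CMP r7, #2  (cmp 7,2)
BGT L2: taken
after MUL r0, r0, r2: r0=29*(-3)=-87
after LDR r0, [r1]: r0=M[8]=21
after OR r2, r2, r0: r2=(-3)|21=-3
after ADD r1, r1, #4: r1=8+4=12
after SUB r7, r7, #1: r7=7-1=6
CMP r7, #2  (cmp 6,2)
BGT L2: taken
after MUL r0, r0, r2: r0=21*(-3)=-63
after LDR r0, [r1]: r0=M[12]=20
after OR r2, r2, r0: r2=(-3)|20=-3
after ADD r1, r1, #4: r1=12+4=16
after SUB r7, r7, #1: r7=6-1=5
CMP r7, #2  (cmp 5,2)
BGT L2: taken
after MUL r0, r0, r2: r0=20*(-3)=-60
after LDR r0, [r1]: r0=M[16]=9
after OR r2, r2, r0: r2=(-3)|9=-3
after ADD r1, r1, #4: r1=16+4=20
after SUB r7, r7, #1: r7=5-1=4
CMP r7, #2  (cmp 4,2)
BGT L2: taken
after MUL r0, r0, r2: r0=9*(-3)=-27
after LDR r0, [r1]: r0=M[20]=27
after OR r2, r2, r0: r2=(-3)|27=-1
after ADD r1, r1, #4: r1=20+4=24
after SUB r7, r7, #1: r7=4-1=3
CMP r7, #2  (cmp 3,2)
BGT L2: taken
after MUL r0, r0, r2: r0=27*(-1)=-27
after LDR r0, [r1]: r0=M[24]=28
after OR r2, r2, r0: r2=(-1)|28=-1
after ADD r1, r1, #4: r1=24+4=28
after SUB r7, r7, #1: r7=3-1=2
CMP r7, #2  (cmp 2,2)
BGT L2: not taken
STR r2, [16] → M[16]=-1
halt.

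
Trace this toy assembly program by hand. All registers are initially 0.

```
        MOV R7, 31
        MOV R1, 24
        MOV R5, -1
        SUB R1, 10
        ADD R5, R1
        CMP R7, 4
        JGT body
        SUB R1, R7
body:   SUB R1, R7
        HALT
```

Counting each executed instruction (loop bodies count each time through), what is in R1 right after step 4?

14

after MOV R7, 31: R7=31
after MOV R1, 24: R1=24
after MOV R5, -1: R5=-1
after SUB R1, 10: R1=24-10=14
After step 4: R1 = 14.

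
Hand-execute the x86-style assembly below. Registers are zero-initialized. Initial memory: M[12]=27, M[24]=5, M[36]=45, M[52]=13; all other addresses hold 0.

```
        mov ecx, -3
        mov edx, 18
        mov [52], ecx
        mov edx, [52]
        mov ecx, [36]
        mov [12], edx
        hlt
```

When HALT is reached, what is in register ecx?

mov ecx, -3 → ecx=-3
mov edx, 18 → edx=18
mov [52], ecx → M[52]=-3
mov edx, [52] → edx=M[52]=-3
mov ecx, [36] → ecx=M[36]=45
mov [12], edx → M[12]=-3
halt.

45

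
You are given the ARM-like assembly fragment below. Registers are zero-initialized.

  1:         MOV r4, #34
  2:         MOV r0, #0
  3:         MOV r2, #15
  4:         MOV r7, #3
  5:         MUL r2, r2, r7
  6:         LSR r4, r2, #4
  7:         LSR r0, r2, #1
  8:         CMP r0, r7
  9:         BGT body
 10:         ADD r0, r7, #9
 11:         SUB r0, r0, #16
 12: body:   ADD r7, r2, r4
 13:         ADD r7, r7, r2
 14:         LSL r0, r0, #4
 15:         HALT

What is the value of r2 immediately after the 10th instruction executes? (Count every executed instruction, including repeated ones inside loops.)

45

MOV r4, #34 → r4=34
MOV r0, #0 → r0=0
MOV r2, #15 → r2=15
MOV r7, #3 → r7=3
MUL r2, r2, r7 → r2=15*3=45
LSR r4, r2, #4 → r4=45>>4=2
LSR r0, r2, #1 → r0=45>>1=22
CMP r0, r7  (cmp 22,3)
BGT body: taken
ADD r7, r2, r4 → r7=45+2=47
After step 10: r2 = 45.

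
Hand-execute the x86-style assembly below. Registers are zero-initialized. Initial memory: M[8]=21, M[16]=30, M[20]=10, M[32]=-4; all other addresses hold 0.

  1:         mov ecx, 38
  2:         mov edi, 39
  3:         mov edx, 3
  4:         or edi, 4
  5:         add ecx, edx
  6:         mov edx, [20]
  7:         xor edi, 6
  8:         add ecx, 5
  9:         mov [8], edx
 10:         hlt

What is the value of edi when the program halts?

33

after mov ecx, 38: ecx=38
after mov edi, 39: edi=39
after mov edx, 3: edx=3
after or edi, 4: edi=39|4=39
after add ecx, edx: ecx=38+3=41
after mov edx, [20]: edx=M[20]=10
after xor edi, 6: edi=39^6=33
after add ecx, 5: ecx=41+5=46
mov [8], edx → M[8]=10
halt.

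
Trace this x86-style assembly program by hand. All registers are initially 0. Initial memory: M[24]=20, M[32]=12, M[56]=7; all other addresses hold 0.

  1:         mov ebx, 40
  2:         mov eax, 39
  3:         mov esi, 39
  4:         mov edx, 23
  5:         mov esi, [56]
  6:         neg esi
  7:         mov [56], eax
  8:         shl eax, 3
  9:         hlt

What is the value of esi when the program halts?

-7

after mov ebx, 40: ebx=40
after mov eax, 39: eax=39
after mov esi, 39: esi=39
after mov edx, 23: edx=23
after mov esi, [56]: esi=M[56]=7
after neg esi: esi=-(7)=-7
mov [56], eax → M[56]=39
after shl eax, 3: eax=39<<3=312
halt.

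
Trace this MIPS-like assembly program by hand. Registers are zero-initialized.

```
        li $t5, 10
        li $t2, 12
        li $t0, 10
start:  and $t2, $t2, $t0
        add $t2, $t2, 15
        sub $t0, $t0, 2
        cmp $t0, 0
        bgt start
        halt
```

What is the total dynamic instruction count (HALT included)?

li $t5, 10 → $t5=10
li $t2, 12 → $t2=12
li $t0, 10 → $t0=10
and $t2, $t2, $t0 → $t2=12&10=8
add $t2, $t2, 15 → $t2=8+15=23
sub $t0, $t0, 2 → $t0=10-2=8
cmp $t0, 0  (cmp 8,0)
bgt start: taken
and $t2, $t2, $t0 → $t2=23&8=0
add $t2, $t2, 15 → $t2=0+15=15
sub $t0, $t0, 2 → $t0=8-2=6
cmp $t0, 0  (cmp 6,0)
bgt start: taken
and $t2, $t2, $t0 → $t2=15&6=6
add $t2, $t2, 15 → $t2=6+15=21
sub $t0, $t0, 2 → $t0=6-2=4
cmp $t0, 0  (cmp 4,0)
bgt start: taken
and $t2, $t2, $t0 → $t2=21&4=4
add $t2, $t2, 15 → $t2=4+15=19
sub $t0, $t0, 2 → $t0=4-2=2
cmp $t0, 0  (cmp 2,0)
bgt start: taken
and $t2, $t2, $t0 → $t2=19&2=2
add $t2, $t2, 15 → $t2=2+15=17
sub $t0, $t0, 2 → $t0=2-2=0
cmp $t0, 0  (cmp 0,0)
bgt start: not taken
halt.
Total executed instructions: 29.

29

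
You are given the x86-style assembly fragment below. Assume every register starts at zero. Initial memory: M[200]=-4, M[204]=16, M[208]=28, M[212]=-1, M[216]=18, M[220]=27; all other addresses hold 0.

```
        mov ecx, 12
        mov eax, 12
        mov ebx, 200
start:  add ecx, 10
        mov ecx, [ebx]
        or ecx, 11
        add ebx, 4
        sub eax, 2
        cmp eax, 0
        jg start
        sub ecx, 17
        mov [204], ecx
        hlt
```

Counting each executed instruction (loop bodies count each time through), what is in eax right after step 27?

ecx=12
eax=12
ebx=200
ecx=12+10=22
ecx=M[200]=-4
ecx=(-4)|11=-1
ebx=200+4=204
eax=12-2=10
cmp eax, 0  (cmp 10,0)
jg start: taken
ecx=(-1)+10=9
ecx=M[204]=16
ecx=16|11=27
ebx=204+4=208
eax=10-2=8
cmp eax, 0  (cmp 8,0)
jg start: taken
ecx=27+10=37
ecx=M[208]=28
ecx=28|11=31
ebx=208+4=212
eax=8-2=6
cmp eax, 0  (cmp 6,0)
jg start: taken
ecx=31+10=41
ecx=M[212]=-1
ecx=(-1)|11=-1
After step 27: eax = 6.

6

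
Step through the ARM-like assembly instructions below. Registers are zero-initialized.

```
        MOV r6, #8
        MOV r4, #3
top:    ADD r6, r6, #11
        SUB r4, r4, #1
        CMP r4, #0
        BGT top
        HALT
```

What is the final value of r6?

41

MOV r6, #8 → r6=8
MOV r4, #3 → r4=3
ADD r6, r6, #11 → r6=8+11=19
SUB r4, r4, #1 → r4=3-1=2
CMP r4, #0  (cmp 2,0)
BGT top: taken
ADD r6, r6, #11 → r6=19+11=30
SUB r4, r4, #1 → r4=2-1=1
CMP r4, #0  (cmp 1,0)
BGT top: taken
ADD r6, r6, #11 → r6=30+11=41
SUB r4, r4, #1 → r4=1-1=0
CMP r4, #0  (cmp 0,0)
BGT top: not taken
halt.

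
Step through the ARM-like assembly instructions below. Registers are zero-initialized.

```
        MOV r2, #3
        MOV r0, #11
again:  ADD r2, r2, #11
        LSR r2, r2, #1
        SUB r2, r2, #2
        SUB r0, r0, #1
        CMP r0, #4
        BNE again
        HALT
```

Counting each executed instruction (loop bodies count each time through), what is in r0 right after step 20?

8

r2=3
r0=11
r2=3+11=14
r2=14>>1=7
r2=7-2=5
r0=11-1=10
CMP r0, #4  (cmp 10,4)
BNE again: taken
r2=5+11=16
r2=16>>1=8
r2=8-2=6
r0=10-1=9
CMP r0, #4  (cmp 9,4)
BNE again: taken
r2=6+11=17
r2=17>>1=8
r2=8-2=6
r0=9-1=8
CMP r0, #4  (cmp 8,4)
BNE again: taken
After step 20: r0 = 8.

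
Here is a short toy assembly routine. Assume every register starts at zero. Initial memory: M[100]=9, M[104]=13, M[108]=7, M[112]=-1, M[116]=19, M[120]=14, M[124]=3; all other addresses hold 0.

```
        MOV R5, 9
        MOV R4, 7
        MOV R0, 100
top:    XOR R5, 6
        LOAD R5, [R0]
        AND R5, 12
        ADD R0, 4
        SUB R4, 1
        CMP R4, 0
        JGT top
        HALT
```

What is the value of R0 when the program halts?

R5=9
R4=7
R0=100
R5=9^6=15
R5=M[100]=9
R5=9&12=8
R0=100+4=104
R4=7-1=6
CMP R4, 0  (cmp 6,0)
JGT top: taken
R5=8^6=14
R5=M[104]=13
R5=13&12=12
R0=104+4=108
R4=6-1=5
CMP R4, 0  (cmp 5,0)
JGT top: taken
R5=12^6=10
R5=M[108]=7
R5=7&12=4
R0=108+4=112
R4=5-1=4
CMP R4, 0  (cmp 4,0)
JGT top: taken
R5=4^6=2
R5=M[112]=-1
R5=(-1)&12=12
R0=112+4=116
R4=4-1=3
CMP R4, 0  (cmp 3,0)
JGT top: taken
R5=12^6=10
R5=M[116]=19
R5=19&12=0
R0=116+4=120
R4=3-1=2
CMP R4, 0  (cmp 2,0)
JGT top: taken
R5=0^6=6
R5=M[120]=14
R5=14&12=12
R0=120+4=124
R4=2-1=1
CMP R4, 0  (cmp 1,0)
JGT top: taken
R5=12^6=10
R5=M[124]=3
R5=3&12=0
R0=124+4=128
R4=1-1=0
CMP R4, 0  (cmp 0,0)
JGT top: not taken
halt.

128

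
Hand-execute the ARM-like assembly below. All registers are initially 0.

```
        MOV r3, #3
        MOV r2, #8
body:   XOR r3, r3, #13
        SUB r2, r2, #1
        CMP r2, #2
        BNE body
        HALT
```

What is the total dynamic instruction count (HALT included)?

27

r3=3
r2=8
r3=3^13=14
r2=8-1=7
CMP r2, #2  (cmp 7,2)
BNE body: taken
r3=14^13=3
r2=7-1=6
CMP r2, #2  (cmp 6,2)
BNE body: taken
r3=3^13=14
r2=6-1=5
CMP r2, #2  (cmp 5,2)
BNE body: taken
r3=14^13=3
r2=5-1=4
CMP r2, #2  (cmp 4,2)
BNE body: taken
r3=3^13=14
r2=4-1=3
CMP r2, #2  (cmp 3,2)
BNE body: taken
r3=14^13=3
r2=3-1=2
CMP r2, #2  (cmp 2,2)
BNE body: not taken
halt.
Total executed instructions: 27.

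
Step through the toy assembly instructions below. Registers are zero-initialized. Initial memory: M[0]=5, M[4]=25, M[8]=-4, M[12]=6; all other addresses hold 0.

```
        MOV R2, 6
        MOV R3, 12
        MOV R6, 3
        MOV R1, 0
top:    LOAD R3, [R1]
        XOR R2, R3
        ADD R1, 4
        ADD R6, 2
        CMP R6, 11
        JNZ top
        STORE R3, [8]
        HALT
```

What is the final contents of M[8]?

MOV R2, 6 → R2=6
MOV R3, 12 → R3=12
MOV R6, 3 → R6=3
MOV R1, 0 → R1=0
LOAD R3, [R1] → R3=M[0]=5
XOR R2, R3 → R2=6^5=3
ADD R1, 4 → R1=0+4=4
ADD R6, 2 → R6=3+2=5
CMP R6, 11  (cmp 5,11)
JNZ top: taken
LOAD R3, [R1] → R3=M[4]=25
XOR R2, R3 → R2=3^25=26
ADD R1, 4 → R1=4+4=8
ADD R6, 2 → R6=5+2=7
CMP R6, 11  (cmp 7,11)
JNZ top: taken
LOAD R3, [R1] → R3=M[8]=-4
XOR R2, R3 → R2=26^(-4)=-26
ADD R1, 4 → R1=8+4=12
ADD R6, 2 → R6=7+2=9
CMP R6, 11  (cmp 9,11)
JNZ top: taken
LOAD R3, [R1] → R3=M[12]=6
XOR R2, R3 → R2=(-26)^6=-32
ADD R1, 4 → R1=12+4=16
ADD R6, 2 → R6=9+2=11
CMP R6, 11  (cmp 11,11)
JNZ top: not taken
STORE R3, [8] → M[8]=6
halt.

6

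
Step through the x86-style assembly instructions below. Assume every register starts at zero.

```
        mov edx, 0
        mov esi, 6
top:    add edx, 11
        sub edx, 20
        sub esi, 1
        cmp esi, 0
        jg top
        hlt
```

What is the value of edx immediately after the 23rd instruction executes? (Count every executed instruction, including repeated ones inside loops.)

edx=0
esi=6
edx=0+11=11
edx=11-20=-9
esi=6-1=5
cmp esi, 0  (cmp 5,0)
jg top: taken
edx=(-9)+11=2
edx=2-20=-18
esi=5-1=4
cmp esi, 0  (cmp 4,0)
jg top: taken
edx=(-18)+11=-7
edx=(-7)-20=-27
esi=4-1=3
cmp esi, 0  (cmp 3,0)
jg top: taken
edx=(-27)+11=-16
edx=(-16)-20=-36
esi=3-1=2
cmp esi, 0  (cmp 2,0)
jg top: taken
edx=(-36)+11=-25
After step 23: edx = -25.

-25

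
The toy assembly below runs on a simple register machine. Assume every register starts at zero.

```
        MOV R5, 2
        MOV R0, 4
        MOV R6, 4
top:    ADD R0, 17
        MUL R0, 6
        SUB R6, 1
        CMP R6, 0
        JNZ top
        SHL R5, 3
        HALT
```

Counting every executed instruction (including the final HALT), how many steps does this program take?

R5=2
R0=4
R6=4
R0=4+17=21
R0=21*6=126
R6=4-1=3
CMP R6, 0  (cmp 3,0)
JNZ top: taken
R0=126+17=143
R0=143*6=858
R6=3-1=2
CMP R6, 0  (cmp 2,0)
JNZ top: taken
R0=858+17=875
R0=875*6=5250
R6=2-1=1
CMP R6, 0  (cmp 1,0)
JNZ top: taken
R0=5250+17=5267
R0=5267*6=31602
R6=1-1=0
CMP R6, 0  (cmp 0,0)
JNZ top: not taken
R5=2<<3=16
halt.
Total executed instructions: 25.

25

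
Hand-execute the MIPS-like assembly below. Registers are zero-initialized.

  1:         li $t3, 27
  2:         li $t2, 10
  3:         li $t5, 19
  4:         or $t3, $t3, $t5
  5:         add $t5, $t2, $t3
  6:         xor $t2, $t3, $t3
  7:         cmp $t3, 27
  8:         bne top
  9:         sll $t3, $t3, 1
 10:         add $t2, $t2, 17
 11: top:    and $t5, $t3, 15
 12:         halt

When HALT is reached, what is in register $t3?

after li $t3, 27: $t3=27
after li $t2, 10: $t2=10
after li $t5, 19: $t5=19
after or $t3, $t3, $t5: $t3=27|19=27
after add $t5, $t2, $t3: $t5=10+27=37
after xor $t2, $t3, $t3: $t2=27^27=0
cmp $t3, 27  (cmp 27,27)
bne top: not taken
after sll $t3, $t3, 1: $t3=27<<1=54
after add $t2, $t2, 17: $t2=0+17=17
after and $t5, $t3, 15: $t5=54&15=6
halt.

54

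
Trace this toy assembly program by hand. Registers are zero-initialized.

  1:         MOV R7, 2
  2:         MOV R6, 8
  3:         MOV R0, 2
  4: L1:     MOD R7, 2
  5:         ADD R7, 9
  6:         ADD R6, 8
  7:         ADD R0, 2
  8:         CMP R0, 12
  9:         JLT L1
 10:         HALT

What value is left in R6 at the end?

R7=2
R6=8
R0=2
R7=2%2=0
R7=0+9=9
R6=8+8=16
R0=2+2=4
CMP R0, 12  (cmp 4,12)
JLT L1: taken
R7=9%2=1
R7=1+9=10
R6=16+8=24
R0=4+2=6
CMP R0, 12  (cmp 6,12)
JLT L1: taken
R7=10%2=0
R7=0+9=9
R6=24+8=32
R0=6+2=8
CMP R0, 12  (cmp 8,12)
JLT L1: taken
R7=9%2=1
R7=1+9=10
R6=32+8=40
R0=8+2=10
CMP R0, 12  (cmp 10,12)
JLT L1: taken
R7=10%2=0
R7=0+9=9
R6=40+8=48
R0=10+2=12
CMP R0, 12  (cmp 12,12)
JLT L1: not taken
halt.

48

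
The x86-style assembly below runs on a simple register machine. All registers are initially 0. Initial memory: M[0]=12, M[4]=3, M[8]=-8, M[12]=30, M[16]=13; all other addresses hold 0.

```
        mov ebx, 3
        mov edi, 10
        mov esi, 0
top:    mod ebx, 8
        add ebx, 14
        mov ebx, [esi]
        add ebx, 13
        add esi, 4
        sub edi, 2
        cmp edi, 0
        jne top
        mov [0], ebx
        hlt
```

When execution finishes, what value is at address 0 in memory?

26

ebx=3
edi=10
esi=0
ebx=3%8=3
ebx=3+14=17
ebx=M[0]=12
ebx=12+13=25
esi=0+4=4
edi=10-2=8
cmp edi, 0  (cmp 8,0)
jne top: taken
ebx=25%8=1
ebx=1+14=15
ebx=M[4]=3
ebx=3+13=16
esi=4+4=8
edi=8-2=6
cmp edi, 0  (cmp 6,0)
jne top: taken
ebx=16%8=0
ebx=0+14=14
ebx=M[8]=-8
ebx=(-8)+13=5
esi=8+4=12
edi=6-2=4
cmp edi, 0  (cmp 4,0)
jne top: taken
ebx=5%8=5
ebx=5+14=19
ebx=M[12]=30
ebx=30+13=43
esi=12+4=16
edi=4-2=2
cmp edi, 0  (cmp 2,0)
jne top: taken
ebx=43%8=3
ebx=3+14=17
ebx=M[16]=13
ebx=13+13=26
esi=16+4=20
edi=2-2=0
cmp edi, 0  (cmp 0,0)
jne top: not taken
mov [0], ebx → M[0]=26
halt.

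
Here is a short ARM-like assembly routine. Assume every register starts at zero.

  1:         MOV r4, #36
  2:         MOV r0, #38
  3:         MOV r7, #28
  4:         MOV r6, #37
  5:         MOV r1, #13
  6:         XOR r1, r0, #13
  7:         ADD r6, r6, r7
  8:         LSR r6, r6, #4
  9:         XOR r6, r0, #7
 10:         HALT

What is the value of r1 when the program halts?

43

MOV r4, #36 → r4=36
MOV r0, #38 → r0=38
MOV r7, #28 → r7=28
MOV r6, #37 → r6=37
MOV r1, #13 → r1=13
XOR r1, r0, #13 → r1=38^13=43
ADD r6, r6, r7 → r6=37+28=65
LSR r6, r6, #4 → r6=65>>4=4
XOR r6, r0, #7 → r6=38^7=33
halt.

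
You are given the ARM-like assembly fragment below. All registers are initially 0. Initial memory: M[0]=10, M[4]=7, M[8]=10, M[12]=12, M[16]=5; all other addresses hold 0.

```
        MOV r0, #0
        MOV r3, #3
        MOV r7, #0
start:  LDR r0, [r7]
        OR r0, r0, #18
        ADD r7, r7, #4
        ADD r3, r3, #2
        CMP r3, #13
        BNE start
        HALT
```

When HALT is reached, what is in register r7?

MOV r0, #0 → r0=0
MOV r3, #3 → r3=3
MOV r7, #0 → r7=0
LDR r0, [r7] → r0=M[0]=10
OR r0, r0, #18 → r0=10|18=26
ADD r7, r7, #4 → r7=0+4=4
ADD r3, r3, #2 → r3=3+2=5
CMP r3, #13  (cmp 5,13)
BNE start: taken
LDR r0, [r7] → r0=M[4]=7
OR r0, r0, #18 → r0=7|18=23
ADD r7, r7, #4 → r7=4+4=8
ADD r3, r3, #2 → r3=5+2=7
CMP r3, #13  (cmp 7,13)
BNE start: taken
LDR r0, [r7] → r0=M[8]=10
OR r0, r0, #18 → r0=10|18=26
ADD r7, r7, #4 → r7=8+4=12
ADD r3, r3, #2 → r3=7+2=9
CMP r3, #13  (cmp 9,13)
BNE start: taken
LDR r0, [r7] → r0=M[12]=12
OR r0, r0, #18 → r0=12|18=30
ADD r7, r7, #4 → r7=12+4=16
ADD r3, r3, #2 → r3=9+2=11
CMP r3, #13  (cmp 11,13)
BNE start: taken
LDR r0, [r7] → r0=M[16]=5
OR r0, r0, #18 → r0=5|18=23
ADD r7, r7, #4 → r7=16+4=20
ADD r3, r3, #2 → r3=11+2=13
CMP r3, #13  (cmp 13,13)
BNE start: not taken
halt.

20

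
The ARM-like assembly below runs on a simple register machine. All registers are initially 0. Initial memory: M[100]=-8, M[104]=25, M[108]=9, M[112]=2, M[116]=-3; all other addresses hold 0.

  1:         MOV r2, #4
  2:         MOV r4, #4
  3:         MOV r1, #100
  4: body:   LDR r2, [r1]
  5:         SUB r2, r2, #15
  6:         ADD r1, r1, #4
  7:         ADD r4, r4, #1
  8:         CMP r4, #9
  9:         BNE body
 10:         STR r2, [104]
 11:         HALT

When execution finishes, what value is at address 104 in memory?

MOV r2, #4 → r2=4
MOV r4, #4 → r4=4
MOV r1, #100 → r1=100
LDR r2, [r1] → r2=M[100]=-8
SUB r2, r2, #15 → r2=(-8)-15=-23
ADD r1, r1, #4 → r1=100+4=104
ADD r4, r4, #1 → r4=4+1=5
CMP r4, #9  (cmp 5,9)
BNE body: taken
LDR r2, [r1] → r2=M[104]=25
SUB r2, r2, #15 → r2=25-15=10
ADD r1, r1, #4 → r1=104+4=108
ADD r4, r4, #1 → r4=5+1=6
CMP r4, #9  (cmp 6,9)
BNE body: taken
LDR r2, [r1] → r2=M[108]=9
SUB r2, r2, #15 → r2=9-15=-6
ADD r1, r1, #4 → r1=108+4=112
ADD r4, r4, #1 → r4=6+1=7
CMP r4, #9  (cmp 7,9)
BNE body: taken
LDR r2, [r1] → r2=M[112]=2
SUB r2, r2, #15 → r2=2-15=-13
ADD r1, r1, #4 → r1=112+4=116
ADD r4, r4, #1 → r4=7+1=8
CMP r4, #9  (cmp 8,9)
BNE body: taken
LDR r2, [r1] → r2=M[116]=-3
SUB r2, r2, #15 → r2=(-3)-15=-18
ADD r1, r1, #4 → r1=116+4=120
ADD r4, r4, #1 → r4=8+1=9
CMP r4, #9  (cmp 9,9)
BNE body: not taken
STR r2, [104] → M[104]=-18
halt.

-18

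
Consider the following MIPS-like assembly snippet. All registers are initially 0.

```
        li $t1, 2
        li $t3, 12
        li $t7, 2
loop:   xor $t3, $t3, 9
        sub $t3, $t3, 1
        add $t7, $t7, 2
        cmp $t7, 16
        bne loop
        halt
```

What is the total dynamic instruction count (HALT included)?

$t1=2
$t3=12
$t7=2
$t3=12^9=5
$t3=5-1=4
$t7=2+2=4
cmp $t7, 16  (cmp 4,16)
bne loop: taken
$t3=4^9=13
$t3=13-1=12
$t7=4+2=6
cmp $t7, 16  (cmp 6,16)
bne loop: taken
$t3=12^9=5
$t3=5-1=4
$t7=6+2=8
cmp $t7, 16  (cmp 8,16)
bne loop: taken
$t3=4^9=13
$t3=13-1=12
$t7=8+2=10
cmp $t7, 16  (cmp 10,16)
bne loop: taken
$t3=12^9=5
$t3=5-1=4
$t7=10+2=12
cmp $t7, 16  (cmp 12,16)
bne loop: taken
$t3=4^9=13
$t3=13-1=12
$t7=12+2=14
cmp $t7, 16  (cmp 14,16)
bne loop: taken
$t3=12^9=5
$t3=5-1=4
$t7=14+2=16
cmp $t7, 16  (cmp 16,16)
bne loop: not taken
halt.
Total executed instructions: 39.

39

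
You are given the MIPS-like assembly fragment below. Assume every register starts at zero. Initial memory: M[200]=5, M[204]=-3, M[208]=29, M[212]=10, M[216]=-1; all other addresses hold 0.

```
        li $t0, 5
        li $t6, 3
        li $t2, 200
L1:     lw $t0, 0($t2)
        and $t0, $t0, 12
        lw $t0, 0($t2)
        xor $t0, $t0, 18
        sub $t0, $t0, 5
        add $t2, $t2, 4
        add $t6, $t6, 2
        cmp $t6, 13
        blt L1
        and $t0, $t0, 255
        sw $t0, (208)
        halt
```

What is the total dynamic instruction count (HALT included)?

51

li $t0, 5 → $t0=5
li $t6, 3 → $t6=3
li $t2, 200 → $t2=200
lw $t0, 0($t2) → $t0=M[200]=5
and $t0, $t0, 12 → $t0=5&12=4
lw $t0, 0($t2) → $t0=M[200]=5
xor $t0, $t0, 18 → $t0=5^18=23
sub $t0, $t0, 5 → $t0=23-5=18
add $t2, $t2, 4 → $t2=200+4=204
add $t6, $t6, 2 → $t6=3+2=5
cmp $t6, 13  (cmp 5,13)
blt L1: taken
lw $t0, 0($t2) → $t0=M[204]=-3
and $t0, $t0, 12 → $t0=(-3)&12=12
lw $t0, 0($t2) → $t0=M[204]=-3
xor $t0, $t0, 18 → $t0=(-3)^18=-17
sub $t0, $t0, 5 → $t0=(-17)-5=-22
add $t2, $t2, 4 → $t2=204+4=208
add $t6, $t6, 2 → $t6=5+2=7
cmp $t6, 13  (cmp 7,13)
blt L1: taken
lw $t0, 0($t2) → $t0=M[208]=29
and $t0, $t0, 12 → $t0=29&12=12
lw $t0, 0($t2) → $t0=M[208]=29
xor $t0, $t0, 18 → $t0=29^18=15
sub $t0, $t0, 5 → $t0=15-5=10
add $t2, $t2, 4 → $t2=208+4=212
add $t6, $t6, 2 → $t6=7+2=9
cmp $t6, 13  (cmp 9,13)
blt L1: taken
lw $t0, 0($t2) → $t0=M[212]=10
and $t0, $t0, 12 → $t0=10&12=8
lw $t0, 0($t2) → $t0=M[212]=10
xor $t0, $t0, 18 → $t0=10^18=24
sub $t0, $t0, 5 → $t0=24-5=19
add $t2, $t2, 4 → $t2=212+4=216
add $t6, $t6, 2 → $t6=9+2=11
cmp $t6, 13  (cmp 11,13)
blt L1: taken
lw $t0, 0($t2) → $t0=M[216]=-1
and $t0, $t0, 12 → $t0=(-1)&12=12
lw $t0, 0($t2) → $t0=M[216]=-1
xor $t0, $t0, 18 → $t0=(-1)^18=-19
sub $t0, $t0, 5 → $t0=(-19)-5=-24
add $t2, $t2, 4 → $t2=216+4=220
add $t6, $t6, 2 → $t6=11+2=13
cmp $t6, 13  (cmp 13,13)
blt L1: not taken
and $t0, $t0, 255 → $t0=(-24)&255=232
sw $t0, (208) → M[208]=232
halt.
Total executed instructions: 51.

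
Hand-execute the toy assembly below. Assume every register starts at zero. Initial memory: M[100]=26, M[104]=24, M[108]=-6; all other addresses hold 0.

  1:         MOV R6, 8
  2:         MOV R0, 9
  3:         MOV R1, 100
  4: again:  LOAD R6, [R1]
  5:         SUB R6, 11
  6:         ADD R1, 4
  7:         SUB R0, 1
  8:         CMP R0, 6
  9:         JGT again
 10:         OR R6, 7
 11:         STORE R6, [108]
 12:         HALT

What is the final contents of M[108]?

-17

R6=8
R0=9
R1=100
R6=M[100]=26
R6=26-11=15
R1=100+4=104
R0=9-1=8
CMP R0, 6  (cmp 8,6)
JGT again: taken
R6=M[104]=24
R6=24-11=13
R1=104+4=108
R0=8-1=7
CMP R0, 6  (cmp 7,6)
JGT again: taken
R6=M[108]=-6
R6=(-6)-11=-17
R1=108+4=112
R0=7-1=6
CMP R0, 6  (cmp 6,6)
JGT again: not taken
R6=(-17)|7=-17
STORE R6, [108] → M[108]=-17
halt.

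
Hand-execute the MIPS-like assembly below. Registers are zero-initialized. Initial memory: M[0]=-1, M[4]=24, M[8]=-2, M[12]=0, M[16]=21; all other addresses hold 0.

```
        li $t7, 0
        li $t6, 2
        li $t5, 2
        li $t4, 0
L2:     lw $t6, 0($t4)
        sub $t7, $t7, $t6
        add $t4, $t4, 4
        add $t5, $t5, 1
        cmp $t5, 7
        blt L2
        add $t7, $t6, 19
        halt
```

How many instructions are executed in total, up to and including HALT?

36

after li $t7, 0: $t7=0
after li $t6, 2: $t6=2
after li $t5, 2: $t5=2
after li $t4, 0: $t4=0
after lw $t6, 0($t4): $t6=M[0]=-1
after sub $t7, $t7, $t6: $t7=0-(-1)=1
after add $t4, $t4, 4: $t4=0+4=4
after add $t5, $t5, 1: $t5=2+1=3
cmp $t5, 7  (cmp 3,7)
blt L2: taken
after lw $t6, 0($t4): $t6=M[4]=24
after sub $t7, $t7, $t6: $t7=1-24=-23
after add $t4, $t4, 4: $t4=4+4=8
after add $t5, $t5, 1: $t5=3+1=4
cmp $t5, 7  (cmp 4,7)
blt L2: taken
after lw $t6, 0($t4): $t6=M[8]=-2
after sub $t7, $t7, $t6: $t7=(-23)-(-2)=-21
after add $t4, $t4, 4: $t4=8+4=12
after add $t5, $t5, 1: $t5=4+1=5
cmp $t5, 7  (cmp 5,7)
blt L2: taken
after lw $t6, 0($t4): $t6=M[12]=0
after sub $t7, $t7, $t6: $t7=(-21)-0=-21
after add $t4, $t4, 4: $t4=12+4=16
after add $t5, $t5, 1: $t5=5+1=6
cmp $t5, 7  (cmp 6,7)
blt L2: taken
after lw $t6, 0($t4): $t6=M[16]=21
after sub $t7, $t7, $t6: $t7=(-21)-21=-42
after add $t4, $t4, 4: $t4=16+4=20
after add $t5, $t5, 1: $t5=6+1=7
cmp $t5, 7  (cmp 7,7)
blt L2: not taken
after add $t7, $t6, 19: $t7=21+19=40
halt.
Total executed instructions: 36.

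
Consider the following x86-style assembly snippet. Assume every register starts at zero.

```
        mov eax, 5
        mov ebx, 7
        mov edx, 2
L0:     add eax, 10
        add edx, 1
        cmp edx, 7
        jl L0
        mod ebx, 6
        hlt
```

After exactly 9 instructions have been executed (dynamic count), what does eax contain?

25

after mov eax, 5: eax=5
after mov ebx, 7: ebx=7
after mov edx, 2: edx=2
after add eax, 10: eax=5+10=15
after add edx, 1: edx=2+1=3
cmp edx, 7  (cmp 3,7)
jl L0: taken
after add eax, 10: eax=15+10=25
after add edx, 1: edx=3+1=4
After step 9: eax = 25.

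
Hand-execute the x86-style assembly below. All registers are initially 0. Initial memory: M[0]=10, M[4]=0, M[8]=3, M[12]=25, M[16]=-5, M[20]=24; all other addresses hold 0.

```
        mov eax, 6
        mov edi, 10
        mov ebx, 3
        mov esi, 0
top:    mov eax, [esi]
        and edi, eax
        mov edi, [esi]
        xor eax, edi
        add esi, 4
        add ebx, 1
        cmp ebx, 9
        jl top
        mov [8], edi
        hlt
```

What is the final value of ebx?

9

after mov eax, 6: eax=6
after mov edi, 10: edi=10
after mov ebx, 3: ebx=3
after mov esi, 0: esi=0
after mov eax, [esi]: eax=M[0]=10
after and edi, eax: edi=10&10=10
after mov edi, [esi]: edi=M[0]=10
after xor eax, edi: eax=10^10=0
after add esi, 4: esi=0+4=4
after add ebx, 1: ebx=3+1=4
cmp ebx, 9  (cmp 4,9)
jl top: taken
after mov eax, [esi]: eax=M[4]=0
after and edi, eax: edi=10&0=0
after mov edi, [esi]: edi=M[4]=0
after xor eax, edi: eax=0^0=0
after add esi, 4: esi=4+4=8
after add ebx, 1: ebx=4+1=5
cmp ebx, 9  (cmp 5,9)
jl top: taken
after mov eax, [esi]: eax=M[8]=3
after and edi, eax: edi=0&3=0
after mov edi, [esi]: edi=M[8]=3
after xor eax, edi: eax=3^3=0
after add esi, 4: esi=8+4=12
after add ebx, 1: ebx=5+1=6
cmp ebx, 9  (cmp 6,9)
jl top: taken
after mov eax, [esi]: eax=M[12]=25
after and edi, eax: edi=3&25=1
after mov edi, [esi]: edi=M[12]=25
after xor eax, edi: eax=25^25=0
after add esi, 4: esi=12+4=16
after add ebx, 1: ebx=6+1=7
cmp ebx, 9  (cmp 7,9)
jl top: taken
after mov eax, [esi]: eax=M[16]=-5
after and edi, eax: edi=25&(-5)=25
after mov edi, [esi]: edi=M[16]=-5
after xor eax, edi: eax=(-5)^(-5)=0
after add esi, 4: esi=16+4=20
after add ebx, 1: ebx=7+1=8
cmp ebx, 9  (cmp 8,9)
jl top: taken
after mov eax, [esi]: eax=M[20]=24
after and edi, eax: edi=(-5)&24=24
after mov edi, [esi]: edi=M[20]=24
after xor eax, edi: eax=24^24=0
after add esi, 4: esi=20+4=24
after add ebx, 1: ebx=8+1=9
cmp ebx, 9  (cmp 9,9)
jl top: not taken
mov [8], edi → M[8]=24
halt.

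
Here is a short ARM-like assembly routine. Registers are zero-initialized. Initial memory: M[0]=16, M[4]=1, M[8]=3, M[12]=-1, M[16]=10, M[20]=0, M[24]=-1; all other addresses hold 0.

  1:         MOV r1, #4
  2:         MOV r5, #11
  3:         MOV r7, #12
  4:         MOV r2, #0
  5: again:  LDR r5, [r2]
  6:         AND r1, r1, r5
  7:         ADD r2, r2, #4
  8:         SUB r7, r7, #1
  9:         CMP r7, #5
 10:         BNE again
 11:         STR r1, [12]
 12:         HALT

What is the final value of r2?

r1=4
r5=11
r7=12
r2=0
r5=M[0]=16
r1=4&16=0
r2=0+4=4
r7=12-1=11
CMP r7, #5  (cmp 11,5)
BNE again: taken
r5=M[4]=1
r1=0&1=0
r2=4+4=8
r7=11-1=10
CMP r7, #5  (cmp 10,5)
BNE again: taken
r5=M[8]=3
r1=0&3=0
r2=8+4=12
r7=10-1=9
CMP r7, #5  (cmp 9,5)
BNE again: taken
r5=M[12]=-1
r1=0&(-1)=0
r2=12+4=16
r7=9-1=8
CMP r7, #5  (cmp 8,5)
BNE again: taken
r5=M[16]=10
r1=0&10=0
r2=16+4=20
r7=8-1=7
CMP r7, #5  (cmp 7,5)
BNE again: taken
r5=M[20]=0
r1=0&0=0
r2=20+4=24
r7=7-1=6
CMP r7, #5  (cmp 6,5)
BNE again: taken
r5=M[24]=-1
r1=0&(-1)=0
r2=24+4=28
r7=6-1=5
CMP r7, #5  (cmp 5,5)
BNE again: not taken
STR r1, [12] → M[12]=0
halt.

28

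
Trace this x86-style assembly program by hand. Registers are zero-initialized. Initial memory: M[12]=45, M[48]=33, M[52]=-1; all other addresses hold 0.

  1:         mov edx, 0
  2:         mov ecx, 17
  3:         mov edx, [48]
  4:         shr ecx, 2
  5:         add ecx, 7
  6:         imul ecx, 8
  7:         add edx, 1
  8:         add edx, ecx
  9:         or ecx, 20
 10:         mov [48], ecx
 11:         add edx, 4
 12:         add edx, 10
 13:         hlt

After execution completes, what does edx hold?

136

mov edx, 0 → edx=0
mov ecx, 17 → ecx=17
mov edx, [48] → edx=M[48]=33
shr ecx, 2 → ecx=17>>2=4
add ecx, 7 → ecx=4+7=11
imul ecx, 8 → ecx=11*8=88
add edx, 1 → edx=33+1=34
add edx, ecx → edx=34+88=122
or ecx, 20 → ecx=88|20=92
mov [48], ecx → M[48]=92
add edx, 4 → edx=122+4=126
add edx, 10 → edx=126+10=136
halt.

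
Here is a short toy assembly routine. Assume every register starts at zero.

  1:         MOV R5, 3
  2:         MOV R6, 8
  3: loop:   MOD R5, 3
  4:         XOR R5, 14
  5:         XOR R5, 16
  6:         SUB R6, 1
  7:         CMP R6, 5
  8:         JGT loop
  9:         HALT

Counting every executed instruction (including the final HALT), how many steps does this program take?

after MOV R5, 3: R5=3
after MOV R6, 8: R6=8
after MOD R5, 3: R5=3%3=0
after XOR R5, 14: R5=0^14=14
after XOR R5, 16: R5=14^16=30
after SUB R6, 1: R6=8-1=7
CMP R6, 5  (cmp 7,5)
JGT loop: taken
after MOD R5, 3: R5=30%3=0
after XOR R5, 14: R5=0^14=14
after XOR R5, 16: R5=14^16=30
after SUB R6, 1: R6=7-1=6
CMP R6, 5  (cmp 6,5)
JGT loop: taken
after MOD R5, 3: R5=30%3=0
after XOR R5, 14: R5=0^14=14
after XOR R5, 16: R5=14^16=30
after SUB R6, 1: R6=6-1=5
CMP R6, 5  (cmp 5,5)
JGT loop: not taken
halt.
Total executed instructions: 21.

21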